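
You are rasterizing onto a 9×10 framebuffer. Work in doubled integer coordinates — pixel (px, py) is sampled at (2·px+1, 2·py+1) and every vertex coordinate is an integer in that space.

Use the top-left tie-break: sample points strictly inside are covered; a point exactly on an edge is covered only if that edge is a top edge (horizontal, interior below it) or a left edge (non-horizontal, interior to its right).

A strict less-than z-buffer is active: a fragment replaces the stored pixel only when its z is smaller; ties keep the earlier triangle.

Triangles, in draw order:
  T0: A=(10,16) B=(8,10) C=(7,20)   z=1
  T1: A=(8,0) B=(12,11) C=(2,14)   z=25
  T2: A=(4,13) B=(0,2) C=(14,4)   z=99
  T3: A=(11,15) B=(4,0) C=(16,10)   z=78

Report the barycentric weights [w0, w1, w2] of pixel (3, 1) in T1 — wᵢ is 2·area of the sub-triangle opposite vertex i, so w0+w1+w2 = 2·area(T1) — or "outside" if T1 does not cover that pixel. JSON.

T0:
  2·area = 26  (B↔C swapped to make it positive)
  edge (10, 16)→(7, 20): d=(-3,4) right/bottom  bias=-1
  edge (7, 20)→(8, 10): d=(1,-10) top-left  bias=+0
  edge (8, 10)→(10, 16): d=(2,6) right/bottom  bias=-1
    (2,0)@(5, 1): e=[65,-39,0] → ·  [on edge]
    (3,3)@(7, 7): e=[39,-13,0] → ·  [on edge]
    (4,6)@(9, 13): e=[13,13,0] → ·  [on edge]
    (4,7)@(9, 15): e=[7,15,4] → █
    (5,7)@(11, 15): e=[-1,35,-8] → ·
    (4,8)@(9, 17): e=[1,17,8] → █
    (5,8)@(11, 17): e=[-7,37,-4] → ·
    (4,9)@(9, 19): e=[-5,19,12] → ·
    (5,9)@(11, 19): e=[-13,39,0] → ·  [on edge]
  covered (2 px):
    · · · · · · · · ·
    · · · · · · · · ·
    · · · · · · · · ·
    · · · · · · · · ·
    · · · · · · · · ·
    · · · · · · · · ·
    · · · · · · · · ·
    · · · · █ · · · ·
    · · · · █ · · · ·
    · · · · · · · · ·
T1:
  2·area = 122
  edge (8, 0)→(12, 11): d=(4,11) right/bottom  bias=-1
  edge (12, 11)→(2, 14): d=(-10,3) right/bottom  bias=-1
  edge (2, 14)→(8, 0): d=(6,-14) top-left  bias=+0
    (3,1)@(7, 3): e=[23,95,4] → █
    (4,1)@(9, 3): e=[1,89,32] → █
    (5,1)@(11, 3): e=[-21,83,60] → ·
    (3,2)@(7, 5): e=[31,75,16] → █
    (5,2)@(11, 5): e=[-13,63,72] → ·
    (2,3)@(5, 7): e=[61,61,0] → █  [on edge]
    (5,3)@(11, 7): e=[-5,43,84] → ·
    (2,4)@(5, 9): e=[69,41,12] → █
    (5,4)@(11, 9): e=[3,23,96] → █
    (6,4)@(13, 9): e=[-19,17,124] → ·
    (2,5)@(5, 11): e=[77,21,24] → █
    (6,5)@(13, 11): e=[-11,-3,136] → ·
  covered (17 px):
    · · · · · · · · ·
    · · · █ █ · · · ·
    · · · █ █ · · · ·
    · · █ █ █ · · · ·
    · · █ █ █ █ · · ·
    · · █ █ █ █ · · ·
    · █ █ · · · · · ·
    · · · · · · · · ·
    · · · · · · · · ·
    · · · · · · · · ·
T2:
  2·area = 146
  edge (4, 13)→(0, 2): d=(-4,-11) top-left  bias=+0
  edge (0, 2)→(14, 4): d=(14,2) right/bottom  bias=-1
  edge (14, 4)→(4, 13): d=(-10,9) right/bottom  bias=-1
    (0,1)@(1, 3): e=[7,12,127] → █
    (1,1)@(3, 3): e=[29,8,109] → █
    (2,1)@(5, 3): e=[51,4,91] → █
    (3,1)@(7, 3): e=[73,0,73] → ·  [on edge]
    (0,2)@(1, 5): e=[-1,40,107] → ·
    (1,2)@(3, 5): e=[21,36,89] → █
    (3,2)@(7, 5): e=[65,28,53] → █
    (4,2)@(9, 5): e=[87,24,35] → █
    (5,2)@(11, 5): e=[109,20,17] → █
    (6,2)@(13, 5): e=[131,16,-1] → ·
    (1,3)@(3, 7): e=[13,64,69] → █
    (5,3)@(11, 7): e=[101,48,-3] → ·
  covered (16 px):
    · · · · · · · · ·
    █ █ █ · · · · · ·
    · █ █ █ █ █ · · ·
    · █ █ █ █ · · · ·
    · █ █ █ · · · · ·
    · · █ · · · · · ·
    · · · · · · · · ·
    · · · · · · · · ·
    · · · · · · · · ·
    · · · · · · · · ·
T3:
  2·area = 110
  edge (11, 15)→(4, 0): d=(-7,-15) top-left  bias=+0
  edge (4, 0)→(16, 10): d=(12,10) right/bottom  bias=-1
  edge (16, 10)→(11, 15): d=(-5,5) right/bottom  bias=-1
    (2,0)@(5, 1): e=[8,2,100] → █
    (3,0)@(7, 1): e=[38,-18,90] → ·
    (2,1)@(5, 3): e=[-6,26,90] → ·
    (3,1)@(7, 3): e=[24,6,80] → █
    (4,1)@(9, 3): e=[54,-14,70] → ·
    (3,2)@(7, 5): e=[10,30,70] → █
    (4,2)@(9, 5): e=[40,10,60] → █
    (5,2)@(11, 5): e=[70,-10,50] → ·
    (3,3)@(7, 7): e=[-4,54,60] → ·
    (4,3)@(9, 7): e=[26,34,50] → █
    (5,3)@(11, 7): e=[56,14,40] → █
    (6,3)@(13, 7): e=[86,-6,30] → ·
    (8,4)@(17, 9): e=[132,-22,0] → ·  [on edge]
    (7,5)@(15, 11): e=[88,22,0] → ·  [on edge]
    (6,6)@(13, 13): e=[44,66,0] → ·  [on edge]
    (5,7)@(11, 15): e=[0,110,0] → ·  [on edge]
    (4,8)@(9, 17): e=[-44,154,0] → ·  [on edge]
    (3,9)@(7, 19): e=[-88,198,0] → ·  [on edge]
  covered (12 px):
    · · █ · · · · · ·
    · · · █ · · · · ·
    · · · █ █ · · · ·
    · · · · █ █ · · ·
    · · · · █ █ █ · ·
    · · · · · █ █ · ·
    · · · · · █ · · ·
    · · · · · · · · ·
    · · · · · · · · ·
    · · · · · · · · ·

Answer: [95,4,23]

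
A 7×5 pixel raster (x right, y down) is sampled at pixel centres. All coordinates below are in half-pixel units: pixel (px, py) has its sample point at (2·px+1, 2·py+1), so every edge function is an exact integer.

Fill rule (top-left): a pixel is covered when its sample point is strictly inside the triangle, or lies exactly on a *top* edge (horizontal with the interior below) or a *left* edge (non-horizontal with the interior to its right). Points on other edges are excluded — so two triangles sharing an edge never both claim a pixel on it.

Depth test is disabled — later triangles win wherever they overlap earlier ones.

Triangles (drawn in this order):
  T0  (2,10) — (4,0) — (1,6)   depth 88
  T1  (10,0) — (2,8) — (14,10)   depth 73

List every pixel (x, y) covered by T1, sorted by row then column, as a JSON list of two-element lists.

T0:
  2·area = 18  (B↔C swapped to make it positive)
  edge (2, 10)→(1, 6): d=(-1,-4) top-left  bias=+0
  edge (1, 6)→(4, 0): d=(3,-6) top-left  bias=+0
  edge (4, 0)→(2, 10): d=(-2,10) right/bottom  bias=-1
    (1,1)@(3, 3): e=[11,3,4] → #
    (2,1)@(5, 3): e=[19,15,-16] → ·
    (1,2)@(3, 5): e=[9,9,0] → ·  [on edge]
  covered (1 px):
    · · · · · · ·
    · # · · · · ·
    · · · · · · ·
    · · · · · · ·
    · · · · · · ·
T1:
  2·area = 112  (B↔C swapped to make it positive)
  edge (10, 0)→(14, 10): d=(4,10) right/bottom  bias=-1
  edge (14, 10)→(2, 8): d=(-12,-2) top-left  bias=+0
  edge (2, 8)→(10, 0): d=(8,-8) top-left  bias=+0
    (4,0)@(9, 1): e=[14,98,0] → #  [on edge]
    (5,0)@(11, 1): e=[-6,102,16] → ·
    (3,1)@(7, 3): e=[42,70,0] → #  [on edge]
    (5,1)@(11, 3): e=[2,78,32] → #
    (6,1)@(13, 3): e=[-18,82,48] → ·
    (2,2)@(5, 5): e=[70,42,0] → #  [on edge]
    (6,2)@(13, 5): e=[-10,58,64] → ·
    (1,3)@(3, 7): e=[98,14,0] → #  [on edge]
    (6,3)@(13, 7): e=[-2,34,80] → ·
    (0,4)@(1, 9): e=[126,-14,0] → ·  [on edge]
    (1,4)@(3, 9): e=[106,-10,16] → ·
    (2,4)@(5, 9): e=[86,-6,32] → ·
  covered (16 px):
    · · · · # · ·
    · · · # # # ·
    · · # # # # ·
    · # # # # # ·
    · · · · # # #

Final: [[4,0],[3,1],[4,1],[5,1],[2,2],[3,2],[4,2],[5,2],[1,3],[2,3],[3,3],[4,3],[5,3],[4,4],[5,4],[6,4]]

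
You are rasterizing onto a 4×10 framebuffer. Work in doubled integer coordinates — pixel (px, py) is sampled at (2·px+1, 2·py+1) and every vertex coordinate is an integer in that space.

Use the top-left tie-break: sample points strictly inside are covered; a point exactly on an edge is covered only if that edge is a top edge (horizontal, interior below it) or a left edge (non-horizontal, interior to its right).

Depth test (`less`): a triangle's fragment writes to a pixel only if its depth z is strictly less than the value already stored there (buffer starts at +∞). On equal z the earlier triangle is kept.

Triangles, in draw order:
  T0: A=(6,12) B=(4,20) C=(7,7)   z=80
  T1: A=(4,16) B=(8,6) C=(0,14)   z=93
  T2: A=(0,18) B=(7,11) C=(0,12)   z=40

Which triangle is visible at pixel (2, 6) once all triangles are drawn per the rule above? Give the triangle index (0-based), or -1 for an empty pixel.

T0:
  2·area = 2
  edge (6, 12)→(4, 20): d=(-2,8) right/bottom  bias=-1
  edge (4, 20)→(7, 7): d=(3,-13) top-left  bias=+0
  edge (7, 7)→(6, 12): d=(-1,5) right/bottom  bias=-1
    (3,3)@(7, 7): e=[2,0,0] → ·  [on edge]
    (2,8)@(5, 17): e=[-2,4,0] → ·  [on edge]
  covered (0 px):
    · · · ·
    · · · ·
    · · · ·
    · · · ·
    · · · ·
    · · · ·
    · · · ·
    · · · ·
    · · · ·
    · · · ·
T1:
  2·area = 48  (B↔C swapped to make it positive)
  edge (4, 16)→(0, 14): d=(-4,-2) top-left  bias=+0
  edge (0, 14)→(8, 6): d=(8,-8) top-left  bias=+0
  edge (8, 6)→(4, 16): d=(-4,10) right/bottom  bias=-1
    (3,3)@(7, 7): e=[42,0,6] → █  [on edge]
    (2,4)@(5, 9): e=[30,0,18] → █  [on edge]
    (3,4)@(7, 9): e=[34,16,-2] → ·
    (1,5)@(3, 11): e=[18,0,30] → █  [on edge]
    (3,5)@(7, 11): e=[26,32,-10] → ·
    (0,6)@(1, 13): e=[6,0,42] → █  [on edge]
    (3,6)@(7, 13): e=[18,48,-18] → ·
    (0,7)@(1, 15): e=[-2,16,34] → ·
    (1,7)@(3, 15): e=[2,32,14] → █
    (2,7)@(5, 15): e=[6,48,-6] → ·
    (1,8)@(3, 17): e=[-6,48,6] → ·
  covered (8 px):
    · · · ·
    · · · ·
    · · · ·
    · · · █
    · · █ ·
    · █ █ ·
    █ █ █ ·
    · █ · ·
    · · · ·
    · · · ·
T2:
  2·area = 42  (B↔C swapped to make it positive)
  edge (0, 18)→(0, 12): d=(0,-6) top-left  bias=+0
  edge (0, 12)→(7, 11): d=(7,-1) top-left  bias=+0
  edge (7, 11)→(0, 18): d=(-7,7) right/bottom  bias=-1
    (3,5)@(7, 11): e=[42,0,0] → ·  [on edge]
    (0,6)@(1, 13): e=[6,8,28] → █
    (1,6)@(3, 13): e=[18,10,14] → █
    (2,6)@(5, 13): e=[30,12,0] → ·  [on edge]
    (0,7)@(1, 15): e=[6,22,14] → █
    (1,7)@(3, 15): e=[18,24,0] → ·  [on edge]
    (0,8)@(1, 17): e=[6,36,0] → ·  [on edge]
  covered (3 px):
    · · · ·
    · · · ·
    · · · ·
    · · · ·
    · · · ·
    · · · ·
    █ █ · ·
    █ · · ·
    · · · ·
    · · · ·

Z-buffer (winner per pixel, '.' = empty):
  . . . .
  . . . .
  . . . .
  . . . 1
  . . 1 .
  . 1 1 .
  2 2 1 .
  2 1 . .
  . . . .
  . . . .

Result: 1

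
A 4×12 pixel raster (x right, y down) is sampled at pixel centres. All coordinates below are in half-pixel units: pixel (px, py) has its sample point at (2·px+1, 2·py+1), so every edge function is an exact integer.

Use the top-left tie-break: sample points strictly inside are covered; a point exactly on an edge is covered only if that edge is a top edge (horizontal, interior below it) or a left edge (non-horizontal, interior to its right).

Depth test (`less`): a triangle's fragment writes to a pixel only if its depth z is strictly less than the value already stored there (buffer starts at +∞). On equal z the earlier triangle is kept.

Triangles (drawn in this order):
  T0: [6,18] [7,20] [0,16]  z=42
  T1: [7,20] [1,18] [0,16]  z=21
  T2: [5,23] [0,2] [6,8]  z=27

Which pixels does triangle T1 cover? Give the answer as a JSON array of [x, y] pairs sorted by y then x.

T0:
  2·area = 10
  edge (6, 18)→(7, 20): d=(1,2) right/bottom  bias=-1
  edge (7, 20)→(0, 16): d=(-7,-4) top-left  bias=+0
  edge (0, 16)→(6, 18): d=(6,2) right/bottom  bias=-1
    (1,8)@(3, 17): e=[5,5,0] → ·  [on edge]
  covered (0 px):
    · · · ·
    · · · ·
    · · · ·
    · · · ·
    · · · ·
    · · · ·
    · · · ·
    · · · ·
    · · · ·
    · · · ·
    · · · ·
    · · · ·
T1:
  2·area = 10
  edge (7, 20)→(1, 18): d=(-6,-2) top-left  bias=+0
  edge (1, 18)→(0, 16): d=(-1,-2) top-left  bias=+0
  edge (0, 16)→(7, 20): d=(7,4) right/bottom  bias=-1
    (0,8)@(1, 17): e=[6,1,3] → █
    (1,8)@(3, 17): e=[10,5,-5] → ·
    (0,9)@(1, 19): e=[-6,-1,17] → ·
    (2,9)@(5, 19): e=[2,7,1] → █
    (3,9)@(7, 19): e=[6,11,-7] → ·
    (2,10)@(5, 21): e=[-10,5,15] → ·
  covered (2 px):
    · · · ·
    · · · ·
    · · · ·
    · · · ·
    · · · ·
    · · · ·
    · · · ·
    · · · ·
    █ · · ·
    · · █ ·
    · · · ·
    · · · ·
T2:
  2·area = 96
  edge (5, 23)→(0, 2): d=(-5,-21) top-left  bias=+0
  edge (0, 2)→(6, 8): d=(6,6) right/bottom  bias=-1
  edge (6, 8)→(5, 23): d=(-1,15) right/bottom  bias=-1
    (0,1)@(1, 3): e=[16,0,80] → ·  [on edge]
    (0,2)@(1, 5): e=[6,12,78] → █
    (1,2)@(3, 5): e=[48,0,48] → ·  [on edge]
    (0,3)@(1, 7): e=[-4,24,76] → ·
    (1,3)@(3, 7): e=[38,12,46] → █
    (2,3)@(5, 7): e=[80,0,16] → ·  [on edge]
    (1,4)@(3, 9): e=[28,24,44] → █
    (2,4)@(5, 9): e=[70,12,14] → █
    (3,4)@(7, 9): e=[112,0,-16] → ·  [on edge]
    (1,5)@(3, 11): e=[18,36,42] → █
    (3,5)@(7, 11): e=[102,12,-18] → ·
    (1,6)@(3, 13): e=[8,48,40] → █
    (2,11)@(5, 23): e=[0,96,0] → ·  [on edge]
  covered (12 px):
    · · · ·
    · · · ·
    █ · · ·
    · █ · ·
    · █ █ ·
    · █ █ ·
    · █ █ ·
    · · █ ·
    · · █ ·
    · · █ ·
    · · █ ·
    · · · ·

Answer: [[0,8],[2,9]]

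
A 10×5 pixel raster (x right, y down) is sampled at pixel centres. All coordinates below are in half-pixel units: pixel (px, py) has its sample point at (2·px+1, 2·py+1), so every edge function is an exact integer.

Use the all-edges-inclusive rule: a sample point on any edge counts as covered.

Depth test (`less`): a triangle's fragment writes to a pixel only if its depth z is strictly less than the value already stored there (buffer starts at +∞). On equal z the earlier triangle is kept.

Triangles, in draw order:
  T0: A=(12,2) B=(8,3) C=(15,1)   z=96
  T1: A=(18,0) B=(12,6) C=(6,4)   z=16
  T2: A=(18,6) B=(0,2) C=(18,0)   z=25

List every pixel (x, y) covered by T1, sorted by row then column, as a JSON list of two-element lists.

T0:
  2·area = 1
  edge (12, 2)→(8, 3): d=(-4,1) inclusive
  edge (8, 3)→(15, 1): d=(7,-2) inclusive
  edge (15, 1)→(12, 2): d=(-3,1) inclusive
    (7,0)@(15, 1): e=[1,0,0] → █  [on edge]
    (8,0)@(17, 1): e=[-1,4,-2] → ·
    (4,1)@(9, 3): e=[-1,2,0] → ·  [on edge]
    (7,1)@(15, 3): e=[-7,14,-6] → ·
    (0,2)@(1, 5): e=[-1,0,2] → ·  [on edge]
    (1,2)@(3, 5): e=[-3,4,0] → ·  [on edge]
  covered (1 px):
    · · · · · · · █ · ·
    · · · · · · · · · ·
    · · · · · · · · · ·
    · · · · · · · · · ·
    · · · · · · · · · ·
T1:
  2·area = 48
  edge (18, 0)→(12, 6): d=(-6,6) inclusive
  edge (12, 6)→(6, 4): d=(-6,-2) inclusive
  edge (6, 4)→(18, 0): d=(12,-4) inclusive
    (7,0)@(15, 1): e=[12,36,0] → █  [on edge]
    (8,0)@(17, 1): e=[0,40,8] → █  [on edge]
    (9,0)@(19, 1): e=[-12,44,16] → ·
    (1,1)@(3, 3): e=[72,0,-24] → ·  [on edge]
    (4,1)@(9, 3): e=[36,12,0] → █  [on edge]
    (5,1)@(11, 3): e=[24,16,8] → █
    (6,1)@(13, 3): e=[12,20,16] → █
    (7,1)@(15, 3): e=[0,24,24] → █  [on edge]
    (8,1)@(17, 3): e=[-12,28,32] → ·
    (1,2)@(3, 5): e=[60,-12,0] → ·  [on edge]
    (4,2)@(9, 5): e=[24,0,24] → █  [on edge]
    (6,2)@(13, 5): e=[0,8,40] → █  [on edge]
    (5,3)@(11, 7): e=[0,-8,56] → ·  [on edge]
    (7,3)@(15, 7): e=[-24,0,72] → ·  [on edge]
    (4,4)@(9, 9): e=[0,-24,72] → ·  [on edge]
  covered (9 px):
    · · · · · · · █ █ ·
    · · · · █ █ █ █ · ·
    · · · · █ █ █ · · ·
    · · · · · · · · · ·
    · · · · · · · · · ·
T2:
  2·area = 108
  edge (18, 6)→(0, 2): d=(-18,-4) inclusive
  edge (0, 2)→(18, 0): d=(18,-2) inclusive
  edge (18, 0)→(18, 6): d=(0,6) inclusive
    (4,0)@(9, 1): e=[54,0,54] → █  [on edge]
    (5,0)@(11, 1): e=[62,4,42] → █
    (6,0)@(13, 1): e=[70,8,30] → █
    (7,0)@(15, 1): e=[78,12,18] → █
    (8,0)@(17, 1): e=[86,16,6] → █
    (9,0)@(19, 1): e=[94,20,-6] → ·
    (2,1)@(5, 3): e=[2,28,78] → █
    (3,1)@(7, 3): e=[10,32,66] → █
    (9,1)@(19, 3): e=[58,56,-6] → ·
    (2,2)@(5, 5): e=[-34,64,78] → ·
    (3,2)@(7, 5): e=[-26,68,66] → ·
    (4,2)@(9, 5): e=[-18,72,54] → ·
  covered (14 px):
    · · · · █ █ █ █ █ ·
    · · █ █ █ █ █ █ █ ·
    · · · · · · · █ █ ·
    · · · · · · · · · ·
    · · · · · · · · · ·

Final: [[7,0],[8,0],[4,1],[5,1],[6,1],[7,1],[4,2],[5,2],[6,2]]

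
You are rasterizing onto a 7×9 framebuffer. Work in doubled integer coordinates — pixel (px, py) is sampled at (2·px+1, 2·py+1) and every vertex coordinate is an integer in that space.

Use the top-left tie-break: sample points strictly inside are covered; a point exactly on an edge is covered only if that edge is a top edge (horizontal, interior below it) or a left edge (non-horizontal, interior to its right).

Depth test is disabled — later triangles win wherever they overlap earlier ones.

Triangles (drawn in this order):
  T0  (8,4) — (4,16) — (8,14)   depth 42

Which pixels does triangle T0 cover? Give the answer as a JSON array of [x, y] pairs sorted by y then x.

T0:
  2·area = 40  (B↔C swapped to make it positive)
  edge (8, 4)→(8, 14): d=(0,10) right/bottom  bias=-1
  edge (8, 14)→(4, 16): d=(-4,2) right/bottom  bias=-1
  edge (4, 16)→(8, 4): d=(4,-12) top-left  bias=+0
    (4,0)@(9, 1): e=[-10,50,0] → .  [on edge]
    (3,3)@(7, 7): e=[10,30,0] → X  [on edge]
    (4,3)@(9, 7): e=[-10,26,24] → .
    (3,4)@(7, 9): e=[10,22,8] → X
    (4,4)@(9, 9): e=[-10,18,32] → .
    (3,5)@(7, 11): e=[10,14,16] → X
    (4,5)@(9, 11): e=[-10,10,40] → .
    (2,6)@(5, 13): e=[30,10,0] → X  [on edge]
    (4,6)@(9, 13): e=[-10,2,48] → .
    (2,7)@(5, 15): e=[30,2,8] → X
    (3,7)@(7, 15): e=[10,-2,32] → .
    (2,8)@(5, 17): e=[30,-6,16] → .
  covered (6 px):
    . . . . . . .
    . . . . . . .
    . . . . . . .
    . . . X . . .
    . . . X . . .
    . . . X . . .
    . . X X . . .
    . . X . . . .
    . . . . . . .

Result: [[3,3],[3,4],[3,5],[2,6],[3,6],[2,7]]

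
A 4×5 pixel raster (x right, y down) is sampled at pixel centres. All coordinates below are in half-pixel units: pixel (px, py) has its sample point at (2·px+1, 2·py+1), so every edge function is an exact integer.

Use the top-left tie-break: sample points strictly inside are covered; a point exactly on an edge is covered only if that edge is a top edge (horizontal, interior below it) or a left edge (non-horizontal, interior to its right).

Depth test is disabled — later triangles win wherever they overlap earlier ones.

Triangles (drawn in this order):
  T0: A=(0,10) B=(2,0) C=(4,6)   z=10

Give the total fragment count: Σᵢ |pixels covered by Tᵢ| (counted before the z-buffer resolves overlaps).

T0:
  2·area = 32
  edge (0, 10)→(2, 0): d=(2,-10) top-left  bias=+0
  edge (2, 0)→(4, 6): d=(2,6) right/bottom  bias=-1
  edge (4, 6)→(0, 10): d=(-4,4) right/bottom  bias=-1
    (1,1)@(3, 3): e=[16,0,16] → ·  [on edge]
    (3,1)@(7, 3): e=[56,-24,0] → ·  [on edge]
    (0,2)@(1, 5): e=[0,16,16] → #  [on edge]
    (1,2)@(3, 5): e=[20,4,8] → #
    (2,2)@(5, 5): e=[40,-8,0] → ·  [on edge]
    (0,3)@(1, 7): e=[4,20,8] → #
    (1,3)@(3, 7): e=[24,8,0] → ·  [on edge]
    (0,4)@(1, 9): e=[8,24,0] → ·  [on edge]
    (2,4)@(5, 9): e=[48,0,-16] → ·  [on edge]
  covered (3 px):
    · · · ·
    · · · ·
    # # · ·
    # · · ·
    · · · ·

Result: 3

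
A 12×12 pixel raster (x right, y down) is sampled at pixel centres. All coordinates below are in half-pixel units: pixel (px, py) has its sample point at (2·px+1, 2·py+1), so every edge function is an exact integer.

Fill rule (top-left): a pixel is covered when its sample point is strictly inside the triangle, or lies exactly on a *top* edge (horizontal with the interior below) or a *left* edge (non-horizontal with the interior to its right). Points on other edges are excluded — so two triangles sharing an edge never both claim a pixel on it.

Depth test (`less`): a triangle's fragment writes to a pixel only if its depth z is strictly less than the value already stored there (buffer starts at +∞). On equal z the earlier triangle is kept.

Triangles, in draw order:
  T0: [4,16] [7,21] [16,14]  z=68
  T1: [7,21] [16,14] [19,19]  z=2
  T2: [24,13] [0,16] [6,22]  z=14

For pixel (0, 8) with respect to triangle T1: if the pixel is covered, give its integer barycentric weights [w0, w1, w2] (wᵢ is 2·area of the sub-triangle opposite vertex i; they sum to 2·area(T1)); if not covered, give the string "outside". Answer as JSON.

T0:
  2·area = 66  (B↔C swapped to make it positive)
  edge (4, 16)→(16, 14): d=(12,-2) top-left  bias=+0
  edge (16, 14)→(7, 21): d=(-9,7) right/bottom  bias=-1
  edge (7, 21)→(4, 16): d=(-3,-5) top-left  bias=+0
    (0,5)@(1, 11): e=[-66,132,0] → .  [on edge]
    (5,7)@(11, 15): e=[2,26,38] → X
    (6,7)@(13, 15): e=[6,12,48] → X
    (7,7)@(15, 15): e=[10,-2,58] → .
    (2,8)@(5, 17): e=[14,50,2] → X
    (3,8)@(7, 17): e=[18,36,12] → X
    (4,8)@(9, 17): e=[22,22,22] → X
    (6,8)@(13, 17): e=[30,-6,42] → .
    (2,9)@(5, 19): e=[38,32,-4] → .
    (3,9)@(7, 19): e=[42,18,6] → X
    (5,9)@(11, 19): e=[50,-10,26] → .
    (3,10)@(7, 21): e=[66,0,0] → .  [on edge]
  covered (8 px):
    . . . . . . . . . . . .
    . . . . . . . . . . . .
    . . . . . . . . . . . .
    . . . . . . . . . . . .
    . . . . . . . . . . . .
    . . . . . . . . . . . .
    . . . . . . . . . . . .
    . . . . . X X . . . . .
    . . X X X X . . . . . .
    . . . X X . . . . . . .
    . . . . . . . . . . . .
    . . . . . . . . . . . .
T1:
  2·area = 66
  edge (7, 21)→(16, 14): d=(9,-7) top-left  bias=+0
  edge (16, 14)→(19, 19): d=(3,5) right/bottom  bias=-1
  edge (19, 19)→(7, 21): d=(-12,2) right/bottom  bias=-1
    (6,4)@(13, 9): e=[-66,0,132] → .  [on edge]
    (7,7)@(15, 15): e=[2,8,56] → X
    (8,7)@(17, 15): e=[16,-2,52] → .
    (6,8)@(13, 17): e=[6,24,36] → X
    (8,8)@(17, 17): e=[34,4,28] → X
    (9,8)@(19, 17): e=[48,-6,24] → .
    (5,9)@(11, 19): e=[10,40,16] → X
    (9,9)@(19, 19): e=[66,0,0] → .  [on edge]
    (3,10)@(7, 21): e=[0,66,0] → .  [on edge]
    (5,10)@(11, 21): e=[28,46,-8] → .
    (6,10)@(13, 21): e=[42,36,-12] → .
    (7,10)@(15, 21): e=[56,26,-16] → .
  covered (8 px):
    . . . . . . . . . . . .
    . . . . . . . . . . . .
    . . . . . . . . . . . .
    . . . . . . . . . . . .
    . . . . . . . . . . . .
    . . . . . . . . . . . .
    . . . . . . . . . . . .
    . . . . . . . X . . . .
    . . . . . . X X X . . .
    . . . . . X X X X . . .
    . . . . . . . . . . . .
    . . . . . . . . . . . .
T2:
  2·area = 162  (B↔C swapped to make it positive)
  edge (24, 13)→(6, 22): d=(-18,9) right/bottom  bias=-1
  edge (6, 22)→(0, 16): d=(-6,-6) top-left  bias=+0
  edge (0, 16)→(24, 13): d=(24,-3) top-left  bias=+0
    (4,7)@(9, 15): e=[99,60,3] → X
    (5,7)@(11, 15): e=[81,72,9] → X
    (6,7)@(13, 15): e=[63,84,15] → X
    (7,7)@(15, 15): e=[45,96,21] → X
    (8,7)@(17, 15): e=[27,108,27] → X
    (9,7)@(19, 15): e=[9,120,33] → X
    (10,7)@(21, 15): e=[-9,132,39] → .
    (0,8)@(1, 17): e=[135,0,27] → X  [on edge]
    (1,8)@(3, 17): e=[117,12,33] → X
    (2,8)@(5, 17): e=[99,24,39] → X
    (3,8)@(7, 17): e=[81,36,45] → X
    (8,8)@(17, 17): e=[-9,96,75] → .
    (1,9)@(3, 19): e=[81,0,81] → X  [on edge]
    (2,10)@(5, 21): e=[27,0,135] → X  [on edge]
    (3,11)@(7, 23): e=[-27,0,189] → .  [on edge]
  covered (21 px):
    . . . . . . . . . . . .
    . . . . . . . . . . . .
    . . . . . . . . . . . .
    . . . . . . . . . . . .
    . . . . . . . . . . . .
    . . . . . . . . . . . .
    . . . . . . . . . . . .
    . . . . X X X X X X . .
    X X X X X X X X . . . .
    . X X X X X . . . . . .
    . . X X . . . . . . . .
    . . . . . . . . . . . .

Result: "outside"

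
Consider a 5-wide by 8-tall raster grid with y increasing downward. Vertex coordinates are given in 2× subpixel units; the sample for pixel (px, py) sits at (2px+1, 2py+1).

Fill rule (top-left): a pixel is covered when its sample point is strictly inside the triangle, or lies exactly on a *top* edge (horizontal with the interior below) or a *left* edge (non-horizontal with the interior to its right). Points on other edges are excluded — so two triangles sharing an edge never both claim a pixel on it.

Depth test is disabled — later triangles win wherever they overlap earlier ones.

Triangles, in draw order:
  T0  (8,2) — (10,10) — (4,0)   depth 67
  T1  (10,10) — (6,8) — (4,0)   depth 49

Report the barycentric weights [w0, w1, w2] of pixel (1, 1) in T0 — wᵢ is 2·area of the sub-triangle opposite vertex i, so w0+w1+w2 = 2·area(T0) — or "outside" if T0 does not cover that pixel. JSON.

T0:
  2·area = 28
  edge (8, 2)→(10, 10): d=(2,8) right/bottom  bias=-1
  edge (10, 10)→(4, 0): d=(-6,-10) top-left  bias=+0
  edge (4, 0)→(8, 2): d=(4,2) right/bottom  bias=-1
    (2,0)@(5, 1): e=[22,4,2] → #
    (3,0)@(7, 1): e=[6,24,-2] → ·
    (2,1)@(5, 3): e=[26,-8,10] → ·
    (3,1)@(7, 3): e=[10,12,6] → #
    (4,1)@(9, 3): e=[-6,32,2] → ·
    (3,2)@(7, 5): e=[14,0,14] → #  [on edge]
    (4,2)@(9, 5): e=[-2,20,10] → ·
    (3,3)@(7, 7): e=[18,-12,22] → ·
    (4,3)@(9, 7): e=[2,8,18] → #
    (4,4)@(9, 9): e=[6,-4,26] → ·
  covered (4 px):
    · · # · ·
    · · · # ·
    · · · # ·
    · · · · #
    · · · · ·
    · · · · ·
    · · · · ·
    · · · · ·
T1:
  2·area = 28
  edge (10, 10)→(6, 8): d=(-4,-2) top-left  bias=+0
  edge (6, 8)→(4, 0): d=(-2,-8) top-left  bias=+0
  edge (4, 0)→(10, 10): d=(6,10) right/bottom  bias=-1
    (2,1)@(5, 3): e=[18,2,8] → #
    (3,1)@(7, 3): e=[22,18,-12] → ·
    (2,2)@(5, 5): e=[10,-2,20] → ·
    (3,2)@(7, 5): e=[14,14,0] → ·  [on edge]
    (3,3)@(7, 7): e=[6,10,12] → #
    (4,3)@(9, 7): e=[10,26,-8] → ·
    (3,4)@(7, 9): e=[-2,6,24] → ·
    (4,4)@(9, 9): e=[2,22,4] → #
    (4,5)@(9, 11): e=[-6,18,16] → ·
  covered (3 px):
    · · · · ·
    · · # · ·
    · · · · ·
    · · · # ·
    · · · · #
    · · · · ·
    · · · · ·
    · · · · ·

Final: "outside"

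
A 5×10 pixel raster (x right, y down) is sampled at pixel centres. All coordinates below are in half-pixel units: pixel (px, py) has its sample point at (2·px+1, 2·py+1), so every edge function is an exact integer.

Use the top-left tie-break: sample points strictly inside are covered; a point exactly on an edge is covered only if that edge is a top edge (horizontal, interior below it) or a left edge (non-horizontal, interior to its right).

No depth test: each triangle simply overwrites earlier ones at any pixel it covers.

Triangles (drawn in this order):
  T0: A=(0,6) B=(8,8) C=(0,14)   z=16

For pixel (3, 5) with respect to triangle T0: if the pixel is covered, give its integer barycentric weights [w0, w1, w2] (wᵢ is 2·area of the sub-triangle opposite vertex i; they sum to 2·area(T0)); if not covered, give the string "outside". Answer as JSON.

T0:
  2·area = 64
  edge (0, 6)→(8, 8): d=(8,2) right/bottom  bias=-1
  edge (8, 8)→(0, 14): d=(-8,6) right/bottom  bias=-1
  edge (0, 14)→(0, 6): d=(0,-8) top-left  bias=+0
    (0,3)@(1, 7): e=[6,50,8] → X
    (1,3)@(3, 7): e=[2,38,24] → X
    (2,3)@(5, 7): e=[-2,26,40] → .
    (0,4)@(1, 9): e=[22,34,8] → X
    (2,4)@(5, 9): e=[14,10,40] → X
    (3,4)@(7, 9): e=[10,-2,56] → .
    (0,5)@(1, 11): e=[38,18,8] → X
    (2,5)@(5, 11): e=[30,-6,40] → .
    (0,6)@(1, 13): e=[54,2,8] → X
    (1,6)@(3, 13): e=[50,-10,24] → .
    (0,7)@(1, 15): e=[70,-14,8] → .
  covered (8 px):
    . . . . .
    . . . . .
    . . . . .
    X X . . .
    X X X . .
    X X . . .
    X . . . .
    . . . . .
    . . . . .
    . . . . .

Final: "outside"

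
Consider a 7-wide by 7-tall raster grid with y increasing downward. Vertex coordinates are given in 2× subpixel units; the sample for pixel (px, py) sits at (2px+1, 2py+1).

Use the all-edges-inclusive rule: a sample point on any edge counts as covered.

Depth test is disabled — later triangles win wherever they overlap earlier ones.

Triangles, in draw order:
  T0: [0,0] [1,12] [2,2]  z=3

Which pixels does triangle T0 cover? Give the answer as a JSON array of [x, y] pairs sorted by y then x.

T0:
  2·area = 22  (B↔C swapped to make it positive)
  edge (0, 0)→(2, 2): d=(2,2) inclusive
  edge (2, 2)→(1, 12): d=(-1,10) inclusive
  edge (1, 12)→(0, 0): d=(-1,-12) inclusive
    (0,0)@(1, 1): e=[0,11,11] → X  [on edge]
    (1,0)@(3, 1): e=[-4,-9,35] → .
    (0,1)@(1, 3): e=[4,9,9] → X
    (1,1)@(3, 3): e=[0,-11,33] → .  [on edge]
    (0,2)@(1, 5): e=[8,7,7] → X
    (1,2)@(3, 5): e=[4,-13,31] → .
    (2,2)@(5, 5): e=[0,-33,55] → .  [on edge]
    (0,3)@(1, 7): e=[12,5,5] → X
    (1,3)@(3, 7): e=[8,-15,29] → .
    (3,3)@(7, 7): e=[0,-55,77] → .  [on edge]
    (0,4)@(1, 9): e=[16,3,3] → X
    (1,4)@(3, 9): e=[12,-17,27] → .
    (4,4)@(9, 9): e=[0,-77,99] → .  [on edge]
    (5,5)@(11, 11): e=[0,-99,121] → .  [on edge]
    (6,6)@(13, 13): e=[0,-121,143] → .  [on edge]
  covered (6 px):
    X . . . . . .
    X . . . . . .
    X . . . . . .
    X . . . . . .
    X . . . . . .
    X . . . . . .
    . . . . . . .

Result: [[0,0],[0,1],[0,2],[0,3],[0,4],[0,5]]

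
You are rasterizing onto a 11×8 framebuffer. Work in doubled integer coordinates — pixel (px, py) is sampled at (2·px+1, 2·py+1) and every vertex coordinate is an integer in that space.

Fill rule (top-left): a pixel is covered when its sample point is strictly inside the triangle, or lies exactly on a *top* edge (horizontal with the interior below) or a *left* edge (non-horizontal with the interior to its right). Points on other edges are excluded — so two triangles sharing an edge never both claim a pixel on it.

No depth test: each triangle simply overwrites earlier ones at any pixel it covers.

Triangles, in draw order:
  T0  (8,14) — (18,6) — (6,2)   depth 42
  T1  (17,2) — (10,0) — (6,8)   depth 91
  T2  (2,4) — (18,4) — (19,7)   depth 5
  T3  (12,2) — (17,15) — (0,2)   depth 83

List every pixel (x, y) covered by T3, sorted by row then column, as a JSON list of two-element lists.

T0:
  2·area = 136  (B↔C swapped to make it positive)
  edge (8, 14)→(6, 2): d=(-2,-12) top-left  bias=+0
  edge (6, 2)→(18, 6): d=(12,4) right/bottom  bias=-1
  edge (18, 6)→(8, 14): d=(-10,8) right/bottom  bias=-1
    (1,0)@(3, 1): e=[-34,0,170] → ·  [on edge]
    (3,1)@(7, 3): e=[10,8,118] → #
    (4,1)@(9, 3): e=[34,0,102] → ·  [on edge]
    (3,2)@(7, 5): e=[6,32,98] → #
    (4,2)@(9, 5): e=[30,24,82] → #
    (5,2)@(11, 5): e=[54,16,66] → #
    (6,2)@(13, 5): e=[78,8,50] → #
    (7,2)@(15, 5): e=[102,0,34] → ·  [on edge]
    (3,3)@(7, 7): e=[2,56,78] → #
    (7,3)@(15, 7): e=[98,24,14] → #
    (8,3)@(17, 7): e=[122,16,-2] → ·
    (10,3)@(21, 7): e=[170,0,-34] → ·  [on edge]
  covered (16 px):
    · · · · · · · · · · ·
    · · · # · · · · · · ·
    · · · # # # # · · · ·
    · · · # # # # # · · ·
    · · · · # # # · · · ·
    · · · · # # · · · · ·
    · · · · # · · · · · ·
    · · · · · · · · · · ·
T1:
  2·area = 64  (B↔C swapped to make it positive)
  edge (17, 2)→(6, 8): d=(-11,6) right/bottom  bias=-1
  edge (6, 8)→(10, 0): d=(4,-8) top-left  bias=+0
  edge (10, 0)→(17, 2): d=(7,2) right/bottom  bias=-1
    (5,0)@(11, 1): e=[47,12,5] → #
    (6,0)@(13, 1): e=[35,28,1] → #
    (7,0)@(15, 1): e=[23,44,-3] → ·
    (4,1)@(9, 3): e=[37,4,23] → #
    (7,1)@(15, 3): e=[1,52,11] → #
    (8,1)@(17, 3): e=[-11,68,7] → ·
    (4,2)@(9, 5): e=[15,12,37] → #
    (6,2)@(13, 5): e=[-9,44,29] → ·
    (7,2)@(15, 5): e=[-21,60,25] → ·
    (3,3)@(7, 7): e=[5,4,55] → #
    (4,3)@(9, 7): e=[-7,20,51] → ·
    (5,3)@(11, 7): e=[-19,36,47] → ·
  covered (9 px):
    · · · · · # # · · · ·
    · · · · # # # # · · ·
    · · · · # # · · · · ·
    · · · # · · · · · · ·
    · · · · · · · · · · ·
    · · · · · · · · · · ·
    · · · · · · · · · · ·
    · · · · · · · · · · ·
T2:
  2·area = 48
  edge (2, 4)→(18, 4): d=(16,0) top-left  bias=+0
  edge (18, 4)→(19, 7): d=(1,3) right/bottom  bias=-1
  edge (19, 7)→(2, 4): d=(-17,-3) top-left  bias=+0
    (8,0)@(17, 1): e=[-48,0,96] → ·  [on edge]
    (4,2)@(9, 5): e=[16,28,4] → #
    (5,2)@(11, 5): e=[16,22,10] → #
    (6,2)@(13, 5): e=[16,16,16] → #
    (7,2)@(15, 5): e=[16,10,22] → #
    (8,2)@(17, 5): e=[16,4,28] → #
    (9,2)@(19, 5): e=[16,-2,34] → ·
    (4,3)@(9, 7): e=[48,30,-30] → ·
    (5,3)@(11, 7): e=[48,24,-24] → ·
    (6,3)@(13, 7): e=[48,18,-18] → ·
    (7,3)@(15, 7): e=[48,12,-12] → ·
    (8,3)@(17, 7): e=[48,6,-6] → ·
    (9,3)@(19, 7): e=[48,0,0] → ·  [on edge]
    (10,6)@(21, 13): e=[144,0,-96] → ·  [on edge]
  covered (5 px):
    · · · · · · · · · · ·
    · · · · · · · · · · ·
    · · · · # # # # # · ·
    · · · · · · · · · · ·
    · · · · · · · · · · ·
    · · · · · · · · · · ·
    · · · · · · · · · · ·
    · · · · · · · · · · ·
T3:
  2·area = 156
  edge (12, 2)→(17, 15): d=(5,13) right/bottom  bias=-1
  edge (17, 15)→(0, 2): d=(-17,-13) top-left  bias=+0
  edge (0, 2)→(12, 2): d=(12,0) top-left  bias=+0
    (1,1)@(3, 3): e=[122,22,12] → #
    (2,1)@(5, 3): e=[96,48,12] → #
    (3,1)@(7, 3): e=[70,74,12] → #
    (4,1)@(9, 3): e=[44,100,12] → #
    (5,1)@(11, 3): e=[18,126,12] → #
    (6,1)@(13, 3): e=[-8,152,12] → ·
    (1,2)@(3, 5): e=[132,-12,36] → ·
    (2,2)@(5, 5): e=[106,14,36] → #
    (6,2)@(13, 5): e=[2,118,36] → #
    (7,2)@(15, 5): e=[-24,144,36] → ·
    (2,3)@(5, 7): e=[116,-20,60] → ·
    (3,3)@(7, 7): e=[90,6,60] → #
    (8,7)@(17, 15): e=[0,0,156] → ·  [on edge]
  covered (19 px):
    · · · · · · · · · · ·
    · # # # # # · · · · ·
    · · # # # # # · · · ·
    · · · # # # # · · · ·
    · · · · · # # · · · ·
    · · · · · · # # · · ·
    · · · · · · · # · · ·
    · · · · · · · · · · ·

Final: [[1,1],[2,1],[3,1],[4,1],[5,1],[2,2],[3,2],[4,2],[5,2],[6,2],[3,3],[4,3],[5,3],[6,3],[5,4],[6,4],[6,5],[7,5],[7,6]]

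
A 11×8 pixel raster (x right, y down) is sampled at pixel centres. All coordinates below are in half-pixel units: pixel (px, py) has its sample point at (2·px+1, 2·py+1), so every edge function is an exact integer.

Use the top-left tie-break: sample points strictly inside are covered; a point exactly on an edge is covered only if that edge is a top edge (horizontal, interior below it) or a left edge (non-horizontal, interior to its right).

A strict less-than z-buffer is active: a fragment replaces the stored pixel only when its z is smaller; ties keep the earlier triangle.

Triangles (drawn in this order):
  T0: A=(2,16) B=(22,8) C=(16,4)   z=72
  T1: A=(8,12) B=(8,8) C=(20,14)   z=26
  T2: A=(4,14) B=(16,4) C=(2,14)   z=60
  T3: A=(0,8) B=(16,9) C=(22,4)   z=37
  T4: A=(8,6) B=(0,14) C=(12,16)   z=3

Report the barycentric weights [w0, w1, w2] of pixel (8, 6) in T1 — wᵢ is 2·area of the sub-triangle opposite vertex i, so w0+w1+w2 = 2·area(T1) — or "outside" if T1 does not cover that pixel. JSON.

T0:
  2·area = 128  (B↔C swapped to make it positive)
  edge (2, 16)→(16, 4): d=(14,-12) top-left  bias=+0
  edge (16, 4)→(22, 8): d=(6,4) right/bottom  bias=-1
  edge (22, 8)→(2, 16): d=(-20,8) right/bottom  bias=-1
    (7,2)@(15, 5): e=[2,10,116] → X
    (8,2)@(17, 5): e=[26,2,100] → X
    (9,2)@(19, 5): e=[50,-6,84] → .
    (6,3)@(13, 7): e=[6,30,92] → X
    (9,3)@(19, 7): e=[78,6,44] → X
    (10,3)@(21, 7): e=[102,-2,28] → .
    (5,4)@(11, 9): e=[10,50,68] → X
    (10,4)@(21, 9): e=[130,10,-12] → .
    (4,5)@(9, 11): e=[14,70,44] → X
    (7,5)@(15, 11): e=[86,46,-4] → .
    (8,5)@(17, 11): e=[110,38,-20] → .
    (9,5)@(19, 11): e=[134,30,-36] → .
  covered (16 px):
    . . . . . . . . . . .
    . . . . . . . . . . .
    . . . . . . . X X . .
    . . . . . . X X X X .
    . . . . . X X X X X .
    . . . . X X X . . . .
    . . . X X . . . . . .
    . . . . . . . . . . .
T1:
  2·area = 48
  edge (8, 12)→(8, 8): d=(0,-4) top-left  bias=+0
  edge (8, 8)→(20, 14): d=(12,6) right/bottom  bias=-1
  edge (20, 14)→(8, 12): d=(-12,-2) top-left  bias=+0
    (4,4)@(9, 9): e=[4,6,38] → X
    (5,4)@(11, 9): e=[12,-6,42] → .
    (4,5)@(9, 11): e=[4,30,14] → X
    (5,5)@(11, 11): e=[12,18,18] → X
    (6,5)@(13, 11): e=[20,6,22] → X
    (7,5)@(15, 11): e=[28,-6,26] → .
    (4,6)@(9, 13): e=[4,54,-10] → .
    (5,6)@(11, 13): e=[12,42,-6] → .
    (6,6)@(13, 13): e=[20,30,-2] → .
    (7,6)@(15, 13): e=[28,18,2] → X
    (8,6)@(17, 13): e=[36,6,6] → X
    (9,6)@(19, 13): e=[44,-6,10] → .
  covered (6 px):
    . . . . . . . . . . .
    . . . . . . . . . . .
    . . . . . . . . . . .
    . . . . . . . . . . .
    . . . . X . . . . . .
    . . . . X X X . . . .
    . . . . . . . X X . .
    . . . . . . . . . . .
T2:
  2·area = 20  (B↔C swapped to make it positive)
  edge (4, 14)→(2, 14): d=(-2,0) right/bottom  bias=-1
  edge (2, 14)→(16, 4): d=(14,-10) top-left  bias=+0
  edge (16, 4)→(4, 14): d=(-12,10) right/bottom  bias=-1
    (4,4)@(9, 9): e=[10,0,10] → X  [on edge]
    (5,4)@(11, 9): e=[10,20,-10] → .
    (3,5)@(7, 11): e=[6,8,6] → X
    (4,5)@(9, 11): e=[6,28,-14] → .
    (2,6)@(5, 13): e=[2,16,2] → X
    (3,6)@(7, 13): e=[2,36,-18] → .
    (2,7)@(5, 15): e=[-2,44,-22] → .
  covered (3 px):
    . . . . . . . . . . .
    . . . . . . . . . . .
    . . . . . . . . . . .
    . . . . . . . . . . .
    . . . . X . . . . . .
    . . . X . . . . . . .
    . . X . . . . . . . .
    . . . . . . . . . . .
T3:
  2·area = 86  (B↔C swapped to make it positive)
  edge (0, 8)→(22, 4): d=(22,-4) top-left  bias=+0
  edge (22, 4)→(16, 9): d=(-6,5) right/bottom  bias=-1
  edge (16, 9)→(0, 8): d=(-16,-1) top-left  bias=+0
    (8,2)@(17, 5): e=[2,19,65] → X
    (9,2)@(19, 5): e=[10,9,67] → X
    (10,2)@(21, 5): e=[18,-1,69] → .
    (3,3)@(7, 7): e=[6,57,23] → X
    (4,3)@(9, 7): e=[14,47,25] → X
    (5,3)@(11, 7): e=[22,37,27] → X
    (6,3)@(13, 7): e=[30,27,29] → X
    (7,3)@(15, 7): e=[38,17,31] → X
    (9,3)@(19, 7): e=[54,-3,35] → .
    (3,4)@(7, 9): e=[50,45,-9] → .
    (4,4)@(9, 9): e=[58,35,-7] → .
    (5,4)@(11, 9): e=[66,25,-5] → .
  covered (8 px):
    . . . . . . . . . . .
    . . . . . . . . . . .
    . . . . . . . . X X .
    . . . X X X X X X . .
    . . . . . . . . . . .
    . . . . . . . . . . .
    . . . . . . . . . . .
    . . . . . . . . . . .
T4:
  2·area = 112  (B↔C swapped to make it positive)
  edge (8, 6)→(12, 16): d=(4,10) right/bottom  bias=-1
  edge (12, 16)→(0, 14): d=(-12,-2) top-left  bias=+0
  edge (0, 14)→(8, 6): d=(8,-8) top-left  bias=+0
    (6,0)@(13, 1): e=[-70,182,0] → .  [on edge]
    (5,1)@(11, 3): e=[-42,154,0] → .  [on edge]
    (4,2)@(9, 5): e=[-14,126,0] → .  [on edge]
    (3,3)@(7, 7): e=[14,98,0] → X  [on edge]
    (4,3)@(9, 7): e=[-6,102,16] → .
    (2,4)@(5, 9): e=[42,70,0] → X  [on edge]
    (4,4)@(9, 9): e=[2,78,32] → X
    (5,4)@(11, 9): e=[-18,82,48] → .
    (1,5)@(3, 11): e=[70,42,0] → X  [on edge]
    (5,5)@(11, 11): e=[-10,58,64] → .
    (0,6)@(1, 13): e=[98,14,0] → X  [on edge]
    (5,6)@(11, 13): e=[-2,34,80] → .
  covered (16 px):
    . . . . . . . . . . .
    . . . . . . . . . . .
    . . . . . . . . . . .
    . . . X . . . . . . .
    . . X X X . . . . . .
    . X X X X . . . . . .
    X X X X X . . . . . .
    . . . X X X . . . . .

Answer: [6,6,36]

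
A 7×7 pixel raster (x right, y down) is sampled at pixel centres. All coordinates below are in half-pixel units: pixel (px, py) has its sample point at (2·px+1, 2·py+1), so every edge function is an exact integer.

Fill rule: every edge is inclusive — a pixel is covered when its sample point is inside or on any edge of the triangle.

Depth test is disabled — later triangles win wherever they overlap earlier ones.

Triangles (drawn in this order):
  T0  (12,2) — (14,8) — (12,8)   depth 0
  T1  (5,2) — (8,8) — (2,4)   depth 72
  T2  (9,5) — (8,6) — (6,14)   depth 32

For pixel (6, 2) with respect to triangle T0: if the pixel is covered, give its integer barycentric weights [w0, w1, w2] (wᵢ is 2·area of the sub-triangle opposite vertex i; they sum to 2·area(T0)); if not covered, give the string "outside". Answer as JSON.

T0:
  2·area = 12
  edge (12, 2)→(14, 8): d=(2,6) inclusive
  edge (14, 8)→(12, 8): d=(-2,0) inclusive
  edge (12, 8)→(12, 2): d=(0,-6) inclusive
    (6,2)@(13, 5): e=[0,6,6] → #  [on edge]
    (6,3)@(13, 7): e=[4,2,6] → #
    (6,4)@(13, 9): e=[8,-2,6] → ·
  covered (2 px):
    · · · · · · ·
    · · · · · · ·
    · · · · · · #
    · · · · · · #
    · · · · · · ·
    · · · · · · ·
    · · · · · · ·
T1:
  2·area = 24
  edge (5, 2)→(8, 8): d=(3,6) inclusive
  edge (8, 8)→(2, 4): d=(-6,-4) inclusive
  edge (2, 4)→(5, 2): d=(3,-2) inclusive
    (2,1)@(5, 3): e=[3,18,3] → #
    (3,1)@(7, 3): e=[-9,26,7] → ·
    (2,2)@(5, 5): e=[9,6,9] → #
    (3,2)@(7, 5): e=[-3,14,13] → ·
    (2,3)@(5, 7): e=[15,-6,15] → ·
    (3,3)@(7, 7): e=[3,2,19] → #
    (4,3)@(9, 7): e=[-9,10,23] → ·
    (3,4)@(7, 9): e=[9,-10,25] → ·
  covered (3 px):
    · · · · · · ·
    · · # · · · ·
    · · # · · · ·
    · · · # · · ·
    · · · · · · ·
    · · · · · · ·
    · · · · · · ·
T2:
  2·area = 6  (B↔C swapped to make it positive)
  edge (9, 5)→(6, 14): d=(-3,9) inclusive
  edge (6, 14)→(8, 6): d=(2,-8) inclusive
  edge (8, 6)→(9, 5): d=(1,-1) inclusive
    (6,0)@(13, 1): e=[-24,30,0] → ·  [on edge]
    (5,1)@(11, 3): e=[-12,18,0] → ·  [on edge]
    (4,2)@(9, 5): e=[0,6,0] → #  [on edge]
    (5,2)@(11, 5): e=[-18,22,2] → ·
    (3,3)@(7, 7): e=[12,-6,0] → ·  [on edge]
    (4,3)@(9, 7): e=[-6,10,2] → ·
    (2,4)@(5, 9): e=[24,-18,0] → ·  [on edge]
    (1,5)@(3, 11): e=[36,-30,0] → ·  [on edge]
    (3,5)@(7, 11): e=[0,2,4] → #  [on edge]
    (4,5)@(9, 11): e=[-18,18,6] → ·
    (0,6)@(1, 13): e=[48,-42,0] → ·  [on edge]
    (3,6)@(7, 13): e=[-6,6,6] → ·
  covered (2 px):
    · · · · · · ·
    · · · · · · ·
    · · · · # · ·
    · · · · · · ·
    · · · · · · ·
    · · · # · · ·
    · · · · · · ·

Result: [6,6,0]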